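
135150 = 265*510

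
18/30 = 3/5 = 0.60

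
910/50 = 91/5 = 18.20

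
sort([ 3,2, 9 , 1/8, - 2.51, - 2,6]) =[ - 2.51,-2,  1/8, 2,  3,  6, 9 ]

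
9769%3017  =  718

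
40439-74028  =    -  33589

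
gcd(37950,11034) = 6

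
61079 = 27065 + 34014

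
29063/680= 42 + 503/680 =42.74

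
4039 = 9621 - 5582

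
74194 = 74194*1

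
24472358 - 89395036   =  -64922678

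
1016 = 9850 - 8834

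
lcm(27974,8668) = 615428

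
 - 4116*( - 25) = 102900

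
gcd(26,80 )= 2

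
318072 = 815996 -497924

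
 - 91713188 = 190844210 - 282557398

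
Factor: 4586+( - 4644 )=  - 58 = - 2^1*29^1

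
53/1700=53/1700 = 0.03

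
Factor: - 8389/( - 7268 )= 2^( - 2 ) * 23^(  -  1 )*79^( - 1)*8389^1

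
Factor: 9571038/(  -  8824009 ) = -2^1 * 3^1*191^( -1 ) * 46199^( - 1) * 1595173^1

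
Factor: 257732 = 2^2  *64433^1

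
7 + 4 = 11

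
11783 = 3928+7855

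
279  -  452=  - 173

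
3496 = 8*437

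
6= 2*3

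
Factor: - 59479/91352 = - 2^( - 3 )*7^1 * 19^( - 1)*29^1*293^1*601^( - 1)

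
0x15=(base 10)21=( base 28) L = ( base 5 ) 41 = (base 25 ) L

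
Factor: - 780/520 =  - 3/2 = -2^ ( - 1 )*3^1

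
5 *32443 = 162215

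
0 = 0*82779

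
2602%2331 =271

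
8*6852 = 54816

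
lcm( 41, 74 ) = 3034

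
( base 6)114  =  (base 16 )2E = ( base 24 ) 1m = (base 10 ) 46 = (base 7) 64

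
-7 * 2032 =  - 14224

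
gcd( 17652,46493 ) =1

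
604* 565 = 341260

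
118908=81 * 1468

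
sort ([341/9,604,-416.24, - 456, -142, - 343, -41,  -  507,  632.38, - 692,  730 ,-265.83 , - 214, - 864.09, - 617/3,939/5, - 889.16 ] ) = [-889.16, - 864.09,-692,-507,-456, - 416.24 ,  -  343, - 265.83, - 214 ,-617/3, - 142 ,-41, 341/9,  939/5, 604,632.38,730]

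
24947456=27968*892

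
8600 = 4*2150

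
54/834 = 9/139 = 0.06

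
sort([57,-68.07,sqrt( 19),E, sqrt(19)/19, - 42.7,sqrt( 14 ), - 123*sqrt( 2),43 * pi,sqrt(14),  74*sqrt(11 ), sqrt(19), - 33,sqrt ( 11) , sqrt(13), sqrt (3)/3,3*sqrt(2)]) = [ - 123*sqrt(2) , - 68.07, - 42.7, -33,sqrt(19)/19,sqrt(3 ) /3,E, sqrt(11),sqrt(13) , sqrt(14),sqrt(14),3*sqrt ( 2),sqrt(19 ),sqrt(19),  57,43*pi,74*sqrt( 11)]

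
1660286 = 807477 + 852809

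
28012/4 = 7003 = 7003.00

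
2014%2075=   2014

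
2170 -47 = 2123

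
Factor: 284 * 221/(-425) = - 3692/25 = - 2^2 *5^( - 2) * 13^1*71^1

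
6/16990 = 3/8495 = 0.00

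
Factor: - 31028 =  - 2^2 * 7757^1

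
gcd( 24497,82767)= 1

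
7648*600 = 4588800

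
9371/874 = 9371/874 = 10.72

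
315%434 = 315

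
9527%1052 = 59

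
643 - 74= 569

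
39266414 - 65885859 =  - 26619445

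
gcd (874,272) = 2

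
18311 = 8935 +9376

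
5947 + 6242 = 12189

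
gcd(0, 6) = 6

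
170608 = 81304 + 89304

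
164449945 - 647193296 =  - 482743351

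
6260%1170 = 410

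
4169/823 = 5 + 54/823 =5.07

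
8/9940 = 2/2485 = 0.00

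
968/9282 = 484/4641 = 0.10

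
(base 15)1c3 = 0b110011000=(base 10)408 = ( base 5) 3113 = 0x198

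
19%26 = 19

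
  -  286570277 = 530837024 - 817407301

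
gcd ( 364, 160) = 4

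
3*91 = 273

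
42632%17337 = 7958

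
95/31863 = 5/1677  =  0.00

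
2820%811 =387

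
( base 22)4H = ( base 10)105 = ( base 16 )69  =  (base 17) 63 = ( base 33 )36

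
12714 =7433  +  5281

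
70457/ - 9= - 70457/9 = - 7828.56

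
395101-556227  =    -  161126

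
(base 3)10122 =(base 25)3n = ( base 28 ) 3E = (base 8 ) 142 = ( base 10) 98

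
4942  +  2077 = 7019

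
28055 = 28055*1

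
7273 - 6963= 310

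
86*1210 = 104060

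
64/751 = 64/751 = 0.09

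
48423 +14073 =62496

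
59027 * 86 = 5076322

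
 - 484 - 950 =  - 1434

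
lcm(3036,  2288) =157872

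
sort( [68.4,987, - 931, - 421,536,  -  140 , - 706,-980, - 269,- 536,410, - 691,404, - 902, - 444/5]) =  [ - 980, - 931, - 902, - 706 , - 691, -536 , - 421, - 269, - 140, - 444/5, 68.4, 404, 410,536, 987]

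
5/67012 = 5/67012 = 0.00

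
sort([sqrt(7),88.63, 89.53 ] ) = [sqrt(7),88.63,89.53] 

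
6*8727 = 52362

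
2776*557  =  1546232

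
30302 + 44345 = 74647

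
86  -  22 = 64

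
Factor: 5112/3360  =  2^(-2) * 3^1*5^(-1 )* 7^( - 1 )* 71^1 = 213/140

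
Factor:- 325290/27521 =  - 2^1*3^1*5^1*7^1*13^( - 1 ) * 29^(- 1 )*73^( - 1 ) *1549^1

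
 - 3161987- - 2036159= - 1125828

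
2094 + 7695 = 9789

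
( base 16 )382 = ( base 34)qe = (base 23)1g1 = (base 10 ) 898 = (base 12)62A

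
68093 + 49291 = 117384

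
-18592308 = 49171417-67763725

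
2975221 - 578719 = 2396502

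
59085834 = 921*64154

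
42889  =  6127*7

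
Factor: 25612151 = 2069^1*12379^1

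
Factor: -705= - 3^1*5^1*47^1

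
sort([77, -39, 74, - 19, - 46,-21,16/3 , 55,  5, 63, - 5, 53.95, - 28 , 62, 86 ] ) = [ - 46,-39, - 28, - 21, - 19, - 5, 5 , 16/3,53.95  ,  55 , 62,63, 74, 77, 86 ]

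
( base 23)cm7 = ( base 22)e3j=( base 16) 1acd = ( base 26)a3n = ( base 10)6861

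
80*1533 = 122640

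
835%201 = 31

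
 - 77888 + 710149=632261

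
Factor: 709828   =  2^2*7^1*101^1*251^1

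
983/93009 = 983/93009 =0.01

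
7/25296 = 7/25296 = 0.00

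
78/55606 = 39/27803 = 0.00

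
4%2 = 0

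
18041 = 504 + 17537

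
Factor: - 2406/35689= - 6/89=- 2^1 * 3^1*89^ ( -1) 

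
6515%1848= 971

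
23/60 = 23/60 = 0.38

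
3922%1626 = 670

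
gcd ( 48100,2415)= 5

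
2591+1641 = 4232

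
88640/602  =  147+73/301  =  147.24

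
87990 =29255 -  - 58735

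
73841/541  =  73841/541 = 136.49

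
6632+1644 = 8276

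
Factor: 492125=5^3* 31^1 *127^1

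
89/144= 89/144 =0.62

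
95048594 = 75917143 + 19131451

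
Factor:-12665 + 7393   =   - 2^3 * 659^1=- 5272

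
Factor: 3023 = 3023^1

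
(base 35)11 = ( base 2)100100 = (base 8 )44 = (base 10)36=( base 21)1f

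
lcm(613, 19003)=19003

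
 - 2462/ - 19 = 2462/19 = 129.58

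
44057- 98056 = -53999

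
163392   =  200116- 36724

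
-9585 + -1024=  - 10609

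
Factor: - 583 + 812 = 229^1  =  229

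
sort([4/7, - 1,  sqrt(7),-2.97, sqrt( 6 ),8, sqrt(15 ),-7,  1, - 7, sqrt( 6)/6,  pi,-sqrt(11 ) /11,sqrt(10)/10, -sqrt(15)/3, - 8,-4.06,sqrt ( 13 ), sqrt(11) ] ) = [-8,  -  7, - 7,- 4.06, - 2.97, - sqrt(15)/3, - 1,-sqrt( 11 )/11, sqrt(10 ) /10,sqrt(6)/6,  4/7, 1, sqrt( 6),sqrt( 7 ), pi, sqrt(11 ), sqrt( 13 ),  sqrt(15), 8]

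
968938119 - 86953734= 881984385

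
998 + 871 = 1869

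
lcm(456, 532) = 3192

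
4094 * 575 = 2354050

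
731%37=28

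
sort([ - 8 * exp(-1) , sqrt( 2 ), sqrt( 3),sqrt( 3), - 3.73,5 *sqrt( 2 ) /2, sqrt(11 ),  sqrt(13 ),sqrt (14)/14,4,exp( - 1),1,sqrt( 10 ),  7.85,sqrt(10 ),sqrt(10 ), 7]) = [ -3.73, - 8 * exp ( -1), sqrt( 14)/14, exp ( - 1 ), 1 , sqrt (2 ),  sqrt(3), sqrt( 3),sqrt(10 ),sqrt( 10 ),sqrt( 10 ),sqrt( 11 ),5*sqrt ( 2)/2, sqrt( 13 ) , 4, 7,7.85] 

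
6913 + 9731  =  16644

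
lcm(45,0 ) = 0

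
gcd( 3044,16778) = 2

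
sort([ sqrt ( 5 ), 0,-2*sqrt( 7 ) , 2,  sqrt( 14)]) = [ - 2 *sqrt( 7 ), 0, 2,sqrt(5),sqrt( 14 )]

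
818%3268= 818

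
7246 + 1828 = 9074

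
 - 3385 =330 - 3715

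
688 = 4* 172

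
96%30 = 6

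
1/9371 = 1/9371 = 0.00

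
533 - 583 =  - 50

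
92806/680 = 46403/340 = 136.48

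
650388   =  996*653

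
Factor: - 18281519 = -18281519^1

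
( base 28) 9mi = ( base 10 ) 7690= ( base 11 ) 5861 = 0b1111000001010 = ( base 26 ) b9k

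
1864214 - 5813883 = - 3949669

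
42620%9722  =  3732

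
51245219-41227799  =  10017420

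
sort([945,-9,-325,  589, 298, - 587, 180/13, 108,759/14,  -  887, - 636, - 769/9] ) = [ - 887 , - 636 , - 587  , - 325, - 769/9, - 9, 180/13, 759/14, 108,298, 589, 945 ] 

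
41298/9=4588+2/3=4588.67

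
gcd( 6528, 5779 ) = 1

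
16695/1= 16695 = 16695.00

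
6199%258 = 7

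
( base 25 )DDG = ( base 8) 20422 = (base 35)6VV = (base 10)8466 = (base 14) 312A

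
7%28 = 7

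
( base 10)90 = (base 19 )4E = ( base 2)1011010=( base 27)39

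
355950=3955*90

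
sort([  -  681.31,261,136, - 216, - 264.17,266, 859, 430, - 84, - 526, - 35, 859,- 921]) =[ - 921, - 681.31, - 526, - 264.17, - 216 , - 84, - 35, 136, 261,  266,430,859, 859]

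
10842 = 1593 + 9249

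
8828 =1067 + 7761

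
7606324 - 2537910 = 5068414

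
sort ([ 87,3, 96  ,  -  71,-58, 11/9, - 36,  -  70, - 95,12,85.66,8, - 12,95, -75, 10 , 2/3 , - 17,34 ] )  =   [ - 95,  -  75 ,-71,- 70, -58,-36,  -  17, - 12, 2/3 , 11/9,3,8, 10,12 , 34,85.66,87,95,  96]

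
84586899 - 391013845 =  - 306426946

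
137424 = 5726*24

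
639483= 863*741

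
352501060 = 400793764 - 48292704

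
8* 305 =2440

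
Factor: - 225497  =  -73^1* 3089^1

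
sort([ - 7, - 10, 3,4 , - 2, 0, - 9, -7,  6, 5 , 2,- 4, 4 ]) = [-10 , - 9, - 7 , - 7,  -  4, - 2, 0  ,  2,  3,  4,4,5, 6]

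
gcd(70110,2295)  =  45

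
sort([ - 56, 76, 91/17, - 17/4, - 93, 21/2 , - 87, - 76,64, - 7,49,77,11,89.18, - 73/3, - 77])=[ - 93  , - 87,-77, - 76, - 56, - 73/3,-7, - 17/4, 91/17 , 21/2, 11, 49, 64, 76, 77, 89.18 ] 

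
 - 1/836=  - 1 + 835/836 = - 0.00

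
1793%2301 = 1793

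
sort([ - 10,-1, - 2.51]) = [ - 10, - 2.51, - 1] 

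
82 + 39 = 121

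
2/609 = 2/609 = 0.00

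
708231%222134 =41829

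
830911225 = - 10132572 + 841043797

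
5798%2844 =110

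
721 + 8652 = 9373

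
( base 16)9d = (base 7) 313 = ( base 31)52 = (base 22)73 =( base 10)157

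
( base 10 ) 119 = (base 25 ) 4j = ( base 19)65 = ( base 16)77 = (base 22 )59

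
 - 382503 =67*( - 5709)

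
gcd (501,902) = 1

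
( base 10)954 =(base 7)2532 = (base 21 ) 239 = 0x3ba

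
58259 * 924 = 53831316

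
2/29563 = 2/29563 = 0.00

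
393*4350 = 1709550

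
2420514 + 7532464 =9952978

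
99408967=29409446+69999521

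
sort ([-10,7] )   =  [ - 10,7 ] 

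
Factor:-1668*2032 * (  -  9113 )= 2^6*3^1*13^1*127^1*139^1*701^1=30887383488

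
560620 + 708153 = 1268773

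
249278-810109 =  - 560831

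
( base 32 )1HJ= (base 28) 20J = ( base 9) 2153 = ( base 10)1587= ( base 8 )3063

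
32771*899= 29461129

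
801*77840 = 62349840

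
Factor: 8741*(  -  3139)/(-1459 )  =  43^1*73^1*1459^(  -  1)*8741^1 =27437999/1459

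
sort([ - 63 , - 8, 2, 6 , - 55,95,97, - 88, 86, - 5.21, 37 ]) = [ - 88, - 63,  -  55, - 8,- 5.21,  2, 6, 37, 86, 95 , 97] 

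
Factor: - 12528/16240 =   -  27/35 = -3^3*5^ ( - 1)*7^( - 1) 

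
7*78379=548653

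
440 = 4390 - 3950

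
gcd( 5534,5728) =2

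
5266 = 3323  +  1943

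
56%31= 25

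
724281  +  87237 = 811518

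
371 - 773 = -402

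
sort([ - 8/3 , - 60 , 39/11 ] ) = [ - 60, - 8/3,39/11 ]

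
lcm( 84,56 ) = 168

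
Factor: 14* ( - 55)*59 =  - 2^1*5^1*7^1*11^1*59^1  =  - 45430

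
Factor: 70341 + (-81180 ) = -3^1*3613^1 = -  10839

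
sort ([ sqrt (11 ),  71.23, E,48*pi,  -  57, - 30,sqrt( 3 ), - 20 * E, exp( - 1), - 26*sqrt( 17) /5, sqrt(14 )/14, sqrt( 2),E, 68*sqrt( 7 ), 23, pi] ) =[ - 57, -20 * E, - 30, - 26*sqrt( 17) /5, sqrt( 14 )/14, exp( - 1 ),sqrt( 2 ) , sqrt( 3),E, E, pi,sqrt( 11), 23, 71.23,48* pi, 68 * sqrt( 7)] 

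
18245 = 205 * 89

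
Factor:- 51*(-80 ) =4080 =2^4*3^1  *5^1 * 17^1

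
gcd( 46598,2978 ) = 2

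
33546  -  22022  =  11524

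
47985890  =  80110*599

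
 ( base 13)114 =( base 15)C6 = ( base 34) 5g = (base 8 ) 272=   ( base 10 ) 186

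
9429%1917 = 1761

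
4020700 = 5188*775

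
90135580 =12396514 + 77739066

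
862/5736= 431/2868 =0.15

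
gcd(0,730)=730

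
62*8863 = 549506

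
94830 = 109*870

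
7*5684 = 39788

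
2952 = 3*984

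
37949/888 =37949/888 = 42.74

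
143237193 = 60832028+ 82405165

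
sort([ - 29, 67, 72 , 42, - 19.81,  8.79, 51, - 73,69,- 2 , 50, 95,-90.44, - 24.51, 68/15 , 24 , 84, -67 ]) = [ - 90.44, - 73, - 67, - 29, - 24.51,  -  19.81, - 2, 68/15, 8.79, 24,42, 50, 51,67, 69, 72,  84, 95] 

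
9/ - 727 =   -  9/727=   -0.01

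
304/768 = 19/48 = 0.40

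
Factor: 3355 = 5^1*11^1*61^1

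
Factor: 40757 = 53^1 * 769^1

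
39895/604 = 39895/604 = 66.05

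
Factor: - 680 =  - 2^3*5^1*17^1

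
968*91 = 88088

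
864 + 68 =932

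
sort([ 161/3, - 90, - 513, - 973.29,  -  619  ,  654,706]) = [-973.29,-619,-513, - 90,161/3,654,706 ]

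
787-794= - 7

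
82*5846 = 479372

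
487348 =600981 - 113633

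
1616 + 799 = 2415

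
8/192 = 1/24 =0.04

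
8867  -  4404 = 4463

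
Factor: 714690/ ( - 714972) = -2^ ( - 1)*3^2*5^1*2647^1 * 59581^ ( - 1 ) = - 119115/119162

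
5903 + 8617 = 14520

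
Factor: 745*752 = 560240 = 2^4*5^1*47^1*149^1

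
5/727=5/727= 0.01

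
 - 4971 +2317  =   - 2654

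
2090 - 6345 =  - 4255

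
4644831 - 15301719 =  - 10656888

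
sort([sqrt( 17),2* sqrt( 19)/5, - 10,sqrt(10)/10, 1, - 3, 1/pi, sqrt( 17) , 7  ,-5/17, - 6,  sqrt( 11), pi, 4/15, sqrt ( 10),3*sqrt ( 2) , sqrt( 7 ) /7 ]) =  [ - 10 ,-6, - 3,  -  5/17,  4/15,  sqrt(10)/10,1/pi, sqrt(7) /7,1,2* sqrt( 19) /5 , pi, sqrt( 10), sqrt( 11 ),  sqrt( 17), sqrt(17),  3*sqrt ( 2), 7]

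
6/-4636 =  - 3/2318  =  - 0.00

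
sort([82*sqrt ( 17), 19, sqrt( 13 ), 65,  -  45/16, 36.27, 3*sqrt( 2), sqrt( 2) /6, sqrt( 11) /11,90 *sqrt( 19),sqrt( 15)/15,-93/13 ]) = [  -  93/13,-45/16 , sqrt (2) /6, sqrt( 15)/15 , sqrt( 11)/11,sqrt(13 ),  3 * sqrt(2 ) , 19, 36.27,65,82*sqrt(17 ), 90*sqrt(19) ] 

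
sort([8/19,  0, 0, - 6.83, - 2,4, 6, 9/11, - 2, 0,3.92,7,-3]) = [ - 6.83, -3, - 2,-2,  0, 0, 0, 8/19,9/11 , 3.92,4, 6,7 ]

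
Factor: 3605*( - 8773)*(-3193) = 5^1*7^1*31^2*103^2*283^1 = 100983941345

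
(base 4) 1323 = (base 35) 3I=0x7b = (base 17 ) 74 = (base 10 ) 123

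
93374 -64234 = 29140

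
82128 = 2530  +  79598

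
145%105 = 40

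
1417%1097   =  320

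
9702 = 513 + 9189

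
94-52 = 42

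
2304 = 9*256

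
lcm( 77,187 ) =1309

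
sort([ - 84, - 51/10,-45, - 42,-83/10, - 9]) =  [ - 84, - 45,-42,-9,- 83/10,-51/10] 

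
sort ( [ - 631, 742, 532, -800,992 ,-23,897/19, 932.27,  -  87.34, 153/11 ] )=[-800,-631,  -  87.34, - 23, 153/11, 897/19,532, 742,  932.27,992]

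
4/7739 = 4/7739 = 0.00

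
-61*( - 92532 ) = 5644452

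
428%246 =182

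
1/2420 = 1/2420 = 0.00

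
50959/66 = 772+7/66 = 772.11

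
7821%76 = 69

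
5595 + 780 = 6375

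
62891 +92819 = 155710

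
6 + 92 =98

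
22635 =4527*5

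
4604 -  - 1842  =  6446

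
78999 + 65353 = 144352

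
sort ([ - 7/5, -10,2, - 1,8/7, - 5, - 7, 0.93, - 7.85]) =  [ - 10, - 7.85,  -  7, - 5 ,  -  7/5, - 1, 0.93,8/7,2]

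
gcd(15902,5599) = 1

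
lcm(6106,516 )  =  36636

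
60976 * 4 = 243904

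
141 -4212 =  - 4071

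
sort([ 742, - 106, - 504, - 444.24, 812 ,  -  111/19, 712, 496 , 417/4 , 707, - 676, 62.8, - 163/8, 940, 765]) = [ - 676, - 504, - 444.24, - 106 ,-163/8 , - 111/19, 62.8, 417/4,  496 , 707 , 712, 742, 765, 812,940 ] 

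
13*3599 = 46787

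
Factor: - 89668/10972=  - 22417/2743= - 13^( - 1 )*29^1*211^( - 1 )*773^1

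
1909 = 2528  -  619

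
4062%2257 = 1805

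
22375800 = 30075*744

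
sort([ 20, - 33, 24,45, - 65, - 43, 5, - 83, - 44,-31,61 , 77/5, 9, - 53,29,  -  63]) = [ - 83, - 65, - 63, - 53, - 44, - 43, - 33, - 31 , 5,9,77/5, 20,24,29,45,61] 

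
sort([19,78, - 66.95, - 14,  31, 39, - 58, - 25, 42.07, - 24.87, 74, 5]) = [ - 66.95, - 58, - 25, - 24.87 , - 14, 5, 19, 31, 39, 42.07, 74, 78]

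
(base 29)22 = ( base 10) 60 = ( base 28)24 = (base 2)111100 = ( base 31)1T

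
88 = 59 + 29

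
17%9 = 8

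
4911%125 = 36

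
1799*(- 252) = - 453348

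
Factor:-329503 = -329503^1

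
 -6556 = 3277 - 9833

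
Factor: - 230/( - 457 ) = 2^1*5^1*23^1 * 457^( - 1 ) 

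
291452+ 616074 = 907526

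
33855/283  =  33855/283= 119.63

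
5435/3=5435/3 = 1811.67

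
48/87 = 16/29 = 0.55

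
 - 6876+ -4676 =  - 11552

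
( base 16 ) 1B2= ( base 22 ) JG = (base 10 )434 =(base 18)162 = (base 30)EE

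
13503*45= 607635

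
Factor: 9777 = 3^1*3259^1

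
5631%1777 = 300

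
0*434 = 0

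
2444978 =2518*971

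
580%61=31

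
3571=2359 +1212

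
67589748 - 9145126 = 58444622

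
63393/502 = 63393/502 = 126.28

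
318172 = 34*9358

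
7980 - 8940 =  - 960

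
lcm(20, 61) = 1220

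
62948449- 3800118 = 59148331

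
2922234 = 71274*41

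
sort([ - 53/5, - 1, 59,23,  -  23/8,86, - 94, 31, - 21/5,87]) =[ - 94, - 53/5, - 21/5, - 23/8, - 1,23, 31,  59, 86, 87]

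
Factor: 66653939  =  11^2*550859^1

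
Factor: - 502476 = -2^2*3^1*13^1 *3221^1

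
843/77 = 843/77 = 10.95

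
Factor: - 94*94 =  - 2^2*47^2=- 8836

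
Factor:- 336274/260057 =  - 878/679 = - 2^1*7^( - 1 ) *97^( - 1 )*439^1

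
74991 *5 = 374955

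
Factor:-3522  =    -  2^1*3^1*587^1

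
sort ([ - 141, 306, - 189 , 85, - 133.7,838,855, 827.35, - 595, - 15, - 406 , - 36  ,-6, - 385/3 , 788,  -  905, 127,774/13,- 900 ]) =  [- 905,  -  900,-595,-406,-189 , - 141, - 133.7,-385/3,  -  36,- 15 , - 6, 774/13,85,127, 306, 788,827.35,  838, 855 ] 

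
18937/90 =210  +  37/90 = 210.41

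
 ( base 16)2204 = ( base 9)12845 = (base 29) AA8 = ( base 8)21004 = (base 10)8708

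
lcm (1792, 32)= 1792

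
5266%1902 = 1462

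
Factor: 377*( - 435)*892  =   - 2^2*3^1 * 5^1*13^1*29^2*223^1 = -146283540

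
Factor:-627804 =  - 2^2 * 3^3*5813^1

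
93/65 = 1 + 28/65 =1.43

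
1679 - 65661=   -63982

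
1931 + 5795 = 7726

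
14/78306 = 7/39153 = 0.00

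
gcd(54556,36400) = 4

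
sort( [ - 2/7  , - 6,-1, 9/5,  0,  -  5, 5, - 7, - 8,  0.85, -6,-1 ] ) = [ - 8, - 7,-6, - 6,  -  5, - 1, - 1,  -  2/7, 0 , 0.85,9/5, 5] 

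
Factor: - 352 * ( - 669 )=2^5 *3^1*11^1 * 223^1= 235488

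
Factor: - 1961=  - 37^1*53^1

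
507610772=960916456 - 453305684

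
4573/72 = 4573/72 = 63.51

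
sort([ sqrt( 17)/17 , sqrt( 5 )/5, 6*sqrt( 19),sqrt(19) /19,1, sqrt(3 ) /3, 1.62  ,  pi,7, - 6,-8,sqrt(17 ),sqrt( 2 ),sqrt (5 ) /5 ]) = [  -  8 , - 6,sqrt (19 ) /19,sqrt( 17)/17,sqrt( 5 ) /5,sqrt ( 5) /5,sqrt(3 ) /3,1, sqrt( 2),1.62,  pi,sqrt( 17 ),7,6 *sqrt( 19 ) ] 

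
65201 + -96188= - 30987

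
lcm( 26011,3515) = 130055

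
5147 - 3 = 5144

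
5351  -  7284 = - 1933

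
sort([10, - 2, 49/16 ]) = [-2, 49/16 , 10]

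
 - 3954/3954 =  - 1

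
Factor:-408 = - 2^3 * 3^1 * 17^1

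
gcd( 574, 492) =82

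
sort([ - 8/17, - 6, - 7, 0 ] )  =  [ - 7,-6,-8/17,0] 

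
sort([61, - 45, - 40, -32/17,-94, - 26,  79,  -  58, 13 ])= [  -  94 ,-58, - 45,  -  40,  -  26 , - 32/17, 13,61,79] 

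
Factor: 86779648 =2^8*257^1*1319^1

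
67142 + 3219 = 70361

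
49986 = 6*8331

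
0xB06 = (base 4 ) 230012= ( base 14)1058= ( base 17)9d0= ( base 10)2822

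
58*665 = 38570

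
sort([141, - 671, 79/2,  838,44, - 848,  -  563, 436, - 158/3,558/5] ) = [ - 848, - 671,  -  563, - 158/3,79/2,  44, 558/5,141,436,  838]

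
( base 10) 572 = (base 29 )JL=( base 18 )1DE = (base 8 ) 1074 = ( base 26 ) M0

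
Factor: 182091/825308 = 2^( - 2)*3^1*7^1*11^ ( - 1 )*13^1*23^1*29^1*18757^( - 1) 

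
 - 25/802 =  - 25/802=- 0.03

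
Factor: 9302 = 2^1*4651^1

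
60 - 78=-18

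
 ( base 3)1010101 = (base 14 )428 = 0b1100110100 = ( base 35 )nf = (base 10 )820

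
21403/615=21403/615 = 34.80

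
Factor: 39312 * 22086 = 2^5* 3^6 * 7^1* 13^1*409^1 = 868244832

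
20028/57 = 6676/19 = 351.37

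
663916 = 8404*79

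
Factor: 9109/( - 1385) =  - 5^( - 1)*277^( - 1 )*9109^1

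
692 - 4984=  - 4292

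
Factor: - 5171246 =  - 2^1* 2585623^1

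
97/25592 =97/25592 = 0.00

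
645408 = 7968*81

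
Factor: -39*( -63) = 3^3*7^1*13^1 = 2457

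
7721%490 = 371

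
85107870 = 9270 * 9181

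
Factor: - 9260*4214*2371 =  - 92520308440 = - 2^3*5^1 * 7^2*43^1 * 463^1*2371^1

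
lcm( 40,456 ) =2280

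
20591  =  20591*1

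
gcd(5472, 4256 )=608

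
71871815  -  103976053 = -32104238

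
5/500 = 1/100 = 0.01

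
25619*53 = 1357807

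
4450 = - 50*( - 89)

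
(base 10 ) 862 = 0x35E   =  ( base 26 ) 174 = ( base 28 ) 12m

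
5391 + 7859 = 13250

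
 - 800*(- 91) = 72800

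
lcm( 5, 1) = 5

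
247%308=247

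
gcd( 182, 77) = 7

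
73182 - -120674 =193856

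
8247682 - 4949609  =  3298073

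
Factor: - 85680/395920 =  - 153/707 = - 3^2*7^(  -  1 )*17^1*101^( - 1)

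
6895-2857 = 4038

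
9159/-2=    - 9159/2 = - 4579.50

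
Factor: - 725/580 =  - 2^( - 2)*5^1 = - 5/4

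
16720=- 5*( -3344) 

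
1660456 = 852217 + 808239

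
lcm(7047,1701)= 49329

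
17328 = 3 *5776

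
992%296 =104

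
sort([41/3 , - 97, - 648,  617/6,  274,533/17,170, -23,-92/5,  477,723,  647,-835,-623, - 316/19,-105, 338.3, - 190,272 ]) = [ - 835,-648, - 623, - 190,-105,-97, - 23, - 92/5,  -  316/19, 41/3,  533/17, 617/6, 170, 272,274,338.3,477, 647,  723]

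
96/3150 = 16/525 =0.03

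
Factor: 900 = 2^2*3^2 * 5^2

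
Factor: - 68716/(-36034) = 82/43 = 2^1*41^1*43^( - 1 )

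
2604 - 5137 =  - 2533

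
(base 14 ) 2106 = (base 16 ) 163a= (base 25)92F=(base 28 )776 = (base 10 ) 5690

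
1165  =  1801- 636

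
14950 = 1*14950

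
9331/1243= 7+630/1243 = 7.51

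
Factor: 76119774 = 2^1* 3^1*12686629^1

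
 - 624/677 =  - 1+ 53/677= - 0.92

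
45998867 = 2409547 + 43589320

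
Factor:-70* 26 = -2^2*5^1* 7^1*13^1= - 1820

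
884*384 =339456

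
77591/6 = 77591/6  =  12931.83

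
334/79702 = 167/39851 = 0.00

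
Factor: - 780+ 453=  - 327 = - 3^1 * 109^1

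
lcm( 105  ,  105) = 105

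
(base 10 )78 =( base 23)39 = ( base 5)303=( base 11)71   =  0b1001110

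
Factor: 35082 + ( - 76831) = -83^1 * 503^1= - 41749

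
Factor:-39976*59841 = -2^3 * 3^2*19^1*61^1 * 109^1*263^1 = - 2392203816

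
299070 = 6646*45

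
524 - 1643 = - 1119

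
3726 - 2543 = 1183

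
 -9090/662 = - 14 + 89/331= - 13.73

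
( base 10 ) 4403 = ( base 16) 1133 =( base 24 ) 7fb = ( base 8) 10463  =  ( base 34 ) 3rh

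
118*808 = 95344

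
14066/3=4688 + 2/3 = 4688.67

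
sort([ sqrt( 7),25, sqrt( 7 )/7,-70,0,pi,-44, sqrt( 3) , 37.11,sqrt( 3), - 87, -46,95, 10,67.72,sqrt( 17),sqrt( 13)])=[ - 87,-70,-46, - 44, 0,sqrt( 7 )/7,sqrt( 3), sqrt( 3),  sqrt( 7 ),pi , sqrt(13),  sqrt( 17 ),10, 25, 37.11,67.72,95]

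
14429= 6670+7759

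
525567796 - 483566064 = 42001732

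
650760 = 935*696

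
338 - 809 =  - 471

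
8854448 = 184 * 48122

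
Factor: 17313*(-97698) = - 1691445474 = - 2^1*3^2*19^1*29^1 * 199^1*857^1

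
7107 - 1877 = 5230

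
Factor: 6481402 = 2^1*3240701^1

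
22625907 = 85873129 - 63247222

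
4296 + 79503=83799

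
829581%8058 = 7665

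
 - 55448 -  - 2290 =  - 53158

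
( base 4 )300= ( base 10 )48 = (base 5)143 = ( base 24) 20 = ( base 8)60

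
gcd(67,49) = 1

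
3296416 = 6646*496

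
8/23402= 4/11701 = 0.00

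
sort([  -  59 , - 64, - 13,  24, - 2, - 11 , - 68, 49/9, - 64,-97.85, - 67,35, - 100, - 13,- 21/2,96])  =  [-100, - 97.85, - 68,-67, - 64, - 64, - 59,-13, - 13,-11, - 21/2,-2, 49/9, 24,35 , 96 ] 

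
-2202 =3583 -5785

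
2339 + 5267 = 7606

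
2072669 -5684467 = - 3611798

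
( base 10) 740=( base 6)3232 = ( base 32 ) N4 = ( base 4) 23210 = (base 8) 1344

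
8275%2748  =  31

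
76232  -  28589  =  47643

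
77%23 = 8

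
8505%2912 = 2681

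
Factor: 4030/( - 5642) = - 5^1*7^( - 1 ) = - 5/7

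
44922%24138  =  20784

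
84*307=25788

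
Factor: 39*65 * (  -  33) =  - 3^2*5^1 * 11^1*13^2=- 83655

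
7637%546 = 539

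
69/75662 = 69/75662 = 0.00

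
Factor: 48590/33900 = 2^( - 1) * 3^ ( - 1 ) *5^( - 1)*43^1 = 43/30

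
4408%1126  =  1030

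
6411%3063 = 285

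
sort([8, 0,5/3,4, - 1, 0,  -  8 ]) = [ - 8,-1 , 0,0, 5/3, 4,8] 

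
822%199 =26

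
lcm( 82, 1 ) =82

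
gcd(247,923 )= 13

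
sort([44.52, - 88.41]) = [ - 88.41 , 44.52 ] 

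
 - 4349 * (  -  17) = 73933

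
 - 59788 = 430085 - 489873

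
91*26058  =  2371278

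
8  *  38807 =310456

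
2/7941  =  2/7941 = 0.00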